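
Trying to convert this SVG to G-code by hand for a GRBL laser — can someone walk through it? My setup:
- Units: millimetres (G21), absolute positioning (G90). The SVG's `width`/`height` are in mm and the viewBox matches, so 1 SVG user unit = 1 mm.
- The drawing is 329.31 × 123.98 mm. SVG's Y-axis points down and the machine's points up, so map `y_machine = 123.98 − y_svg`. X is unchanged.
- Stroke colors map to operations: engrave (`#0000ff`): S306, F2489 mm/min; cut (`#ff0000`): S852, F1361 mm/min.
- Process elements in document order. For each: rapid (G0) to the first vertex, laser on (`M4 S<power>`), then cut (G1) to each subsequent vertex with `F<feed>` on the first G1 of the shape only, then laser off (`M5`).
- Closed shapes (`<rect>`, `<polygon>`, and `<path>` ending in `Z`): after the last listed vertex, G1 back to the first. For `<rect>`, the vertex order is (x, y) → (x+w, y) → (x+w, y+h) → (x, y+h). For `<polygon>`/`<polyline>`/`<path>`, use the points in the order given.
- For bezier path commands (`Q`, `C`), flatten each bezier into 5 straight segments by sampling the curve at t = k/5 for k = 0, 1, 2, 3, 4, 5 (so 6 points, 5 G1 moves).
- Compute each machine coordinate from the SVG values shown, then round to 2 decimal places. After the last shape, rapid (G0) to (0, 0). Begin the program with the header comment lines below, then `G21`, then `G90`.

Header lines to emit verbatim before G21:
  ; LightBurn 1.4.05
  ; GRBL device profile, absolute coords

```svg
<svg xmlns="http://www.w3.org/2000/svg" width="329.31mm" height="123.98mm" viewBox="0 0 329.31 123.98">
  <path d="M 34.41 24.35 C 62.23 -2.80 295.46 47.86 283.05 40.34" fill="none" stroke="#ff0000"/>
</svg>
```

Since the viewBox matches the mm dimensions, user units are millimetres directly. The only transform is the Y-flip y_m = 123.98 − y_svg.

Shape 1 is a cubic bezier drawn with `<path>`. Its stroke #ff0000 means cut at S852, F1361. After flipping Y the toolpath is (34.41,99.63) → (72.14,107.67) → (137.52,103.56) → (208.90,93.84) → (264.63,85.02) → (283.05,83.64).

; LightBurn 1.4.05
; GRBL device profile, absolute coords
G21
G90
G0 X34.41 Y99.63
M4 S852
G1 X72.14 Y107.67 F1361
G1 X137.52 Y103.56
G1 X208.90 Y93.84
G1 X264.63 Y85.02
G1 X283.05 Y83.64
M5
G0 X0.00 Y0.00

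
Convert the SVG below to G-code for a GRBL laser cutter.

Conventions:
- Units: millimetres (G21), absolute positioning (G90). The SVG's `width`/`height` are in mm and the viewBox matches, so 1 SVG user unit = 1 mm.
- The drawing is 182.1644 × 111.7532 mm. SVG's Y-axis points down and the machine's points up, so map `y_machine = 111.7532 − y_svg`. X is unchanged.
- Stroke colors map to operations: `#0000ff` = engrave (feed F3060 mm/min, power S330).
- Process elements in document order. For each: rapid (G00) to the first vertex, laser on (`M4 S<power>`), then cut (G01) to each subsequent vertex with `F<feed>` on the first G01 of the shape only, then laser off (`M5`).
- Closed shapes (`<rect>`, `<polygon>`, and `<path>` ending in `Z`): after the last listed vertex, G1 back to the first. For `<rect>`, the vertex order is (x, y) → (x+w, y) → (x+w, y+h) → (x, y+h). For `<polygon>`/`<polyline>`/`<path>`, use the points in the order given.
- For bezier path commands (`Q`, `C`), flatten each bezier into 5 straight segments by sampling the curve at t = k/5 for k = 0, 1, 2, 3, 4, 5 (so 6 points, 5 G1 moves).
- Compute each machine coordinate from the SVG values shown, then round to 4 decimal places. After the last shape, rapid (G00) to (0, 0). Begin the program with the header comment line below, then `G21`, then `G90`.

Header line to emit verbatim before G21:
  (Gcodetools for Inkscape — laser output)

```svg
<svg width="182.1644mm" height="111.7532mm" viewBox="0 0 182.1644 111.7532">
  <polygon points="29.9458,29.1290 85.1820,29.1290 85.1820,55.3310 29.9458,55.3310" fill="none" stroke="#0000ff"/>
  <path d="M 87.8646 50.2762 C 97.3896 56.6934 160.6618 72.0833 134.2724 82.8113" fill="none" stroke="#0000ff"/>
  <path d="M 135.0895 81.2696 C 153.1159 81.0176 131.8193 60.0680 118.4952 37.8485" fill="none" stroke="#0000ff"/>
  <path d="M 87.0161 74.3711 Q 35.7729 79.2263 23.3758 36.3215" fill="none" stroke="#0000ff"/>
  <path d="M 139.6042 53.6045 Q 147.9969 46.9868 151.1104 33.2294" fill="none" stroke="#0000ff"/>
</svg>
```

1 u = 1 mm; y_m = 111.7532 − y.

[1] `<polygon>` rectangle, #0000ff→engrave S330 F3060: (29.9458,82.6242) → (85.1820,82.6242) → (85.1820,56.4222) → (29.9458,56.4222) → (29.9458,82.6242) (closed)

[2] `<path>` cubic bezier, #0000ff→engrave S330 F3060: (87.8646,61.4770) → (98.8820,56.6590) → (115.9151,50.3421) → (132.0803,43.1806) → (140.4939,35.8291) → (134.2724,28.9419)

[3] `<path>` cubic bezier, #0000ff→engrave S330 F3060: (135.0895,30.4836) → (141.5649,32.9631) → (140.8731,39.4775) → (135.2840,49.0942) → (127.0680,60.8808) → (118.4952,73.9047)

[4] `<path>` quadratic bezier, #0000ff→engrave S330 F3060: (87.0161,37.3821) → (68.0727,37.3504) → (52.2369,41.1395) → (39.5089,48.7495) → (29.8885,60.1802) → (23.3758,75.4317)

[5] `<path>` quadratic bezier, #0000ff→engrave S330 F3060: (139.6042,58.1487) → (142.7501,61.0814) → (145.4737,64.5852) → (147.7749,68.6602) → (149.6538,73.3064) → (151.1104,78.5238)

(Gcodetools for Inkscape — laser output)
G21
G90
G00 X29.9458 Y82.6242
M4 S330
G01 X85.1820 Y82.6242 F3060
G01 X85.1820 Y56.4222
G01 X29.9458 Y56.4222
G01 X29.9458 Y82.6242
M5
G00 X87.8646 Y61.4770
M4 S330
G01 X98.8820 Y56.6590 F3060
G01 X115.9151 Y50.3421
G01 X132.0803 Y43.1806
G01 X140.4939 Y35.8291
G01 X134.2724 Y28.9419
M5
G00 X135.0895 Y30.4836
M4 S330
G01 X141.5649 Y32.9631 F3060
G01 X140.8731 Y39.4775
G01 X135.2840 Y49.0942
G01 X127.0680 Y60.8808
G01 X118.4952 Y73.9047
M5
G00 X87.0161 Y37.3821
M4 S330
G01 X68.0727 Y37.3504 F3060
G01 X52.2369 Y41.1395
G01 X39.5089 Y48.7495
G01 X29.8885 Y60.1802
G01 X23.3758 Y75.4317
M5
G00 X139.6042 Y58.1487
M4 S330
G01 X142.7501 Y61.0814 F3060
G01 X145.4737 Y64.5852
G01 X147.7749 Y68.6602
G01 X149.6538 Y73.3064
G01 X151.1104 Y78.5238
M5
G00 X0.0000 Y0.0000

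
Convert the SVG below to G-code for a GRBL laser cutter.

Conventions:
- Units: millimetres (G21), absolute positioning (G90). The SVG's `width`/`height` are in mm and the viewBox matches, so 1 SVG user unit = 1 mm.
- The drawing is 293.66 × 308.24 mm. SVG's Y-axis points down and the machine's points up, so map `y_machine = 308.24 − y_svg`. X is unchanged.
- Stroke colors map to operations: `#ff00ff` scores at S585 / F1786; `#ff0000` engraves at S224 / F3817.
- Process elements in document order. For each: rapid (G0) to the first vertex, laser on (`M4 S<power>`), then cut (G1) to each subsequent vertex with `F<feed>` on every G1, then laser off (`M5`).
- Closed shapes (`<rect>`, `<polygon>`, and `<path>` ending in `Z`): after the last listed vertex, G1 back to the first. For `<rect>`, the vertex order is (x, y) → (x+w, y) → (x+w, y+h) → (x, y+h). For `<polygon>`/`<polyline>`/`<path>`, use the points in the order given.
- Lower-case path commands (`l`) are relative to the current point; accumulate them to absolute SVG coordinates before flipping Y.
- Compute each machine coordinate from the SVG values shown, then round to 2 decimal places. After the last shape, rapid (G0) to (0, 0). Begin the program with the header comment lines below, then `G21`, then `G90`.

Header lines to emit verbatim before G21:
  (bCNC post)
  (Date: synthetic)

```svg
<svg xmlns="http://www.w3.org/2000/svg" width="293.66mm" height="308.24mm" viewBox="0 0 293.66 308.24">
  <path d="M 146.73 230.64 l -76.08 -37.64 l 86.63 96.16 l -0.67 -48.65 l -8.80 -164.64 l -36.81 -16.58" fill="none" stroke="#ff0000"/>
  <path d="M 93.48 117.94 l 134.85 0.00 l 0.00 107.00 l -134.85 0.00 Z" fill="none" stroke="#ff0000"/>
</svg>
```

viewBox `0 0 293.66 308.24` with mm width/height → 1 unit = 1 mm. Flip: y_m = 308.24 − y_svg.

**Shape 1** — `<path>` open polyline, stroke `#ff0000` → engrave (S224, F3817). Machine vertices: (146.73,77.60) → (70.65,115.24) → (157.28,19.08) → (156.61,67.73) → (147.81,232.37) → (111.00,248.95). Open path.

**Shape 2** — `<path>` rectangle, stroke `#ff0000` → engrave (S224, F3817). Machine vertices: (93.48,190.30) → (228.33,190.30) → (228.33,83.30) → (93.48,83.30) → (93.48,190.30). Closed: final G1 returns to the first vertex.

(bCNC post)
(Date: synthetic)
G21
G90
G0 X146.73 Y77.60
M4 S224
G1 X70.65 Y115.24 F3817
G1 X157.28 Y19.08 F3817
G1 X156.61 Y67.73 F3817
G1 X147.81 Y232.37 F3817
G1 X111.00 Y248.95 F3817
M5
G0 X93.48 Y190.30
M4 S224
G1 X228.33 Y190.30 F3817
G1 X228.33 Y83.30 F3817
G1 X93.48 Y83.30 F3817
G1 X93.48 Y190.30 F3817
M5
G0 X0.00 Y0.00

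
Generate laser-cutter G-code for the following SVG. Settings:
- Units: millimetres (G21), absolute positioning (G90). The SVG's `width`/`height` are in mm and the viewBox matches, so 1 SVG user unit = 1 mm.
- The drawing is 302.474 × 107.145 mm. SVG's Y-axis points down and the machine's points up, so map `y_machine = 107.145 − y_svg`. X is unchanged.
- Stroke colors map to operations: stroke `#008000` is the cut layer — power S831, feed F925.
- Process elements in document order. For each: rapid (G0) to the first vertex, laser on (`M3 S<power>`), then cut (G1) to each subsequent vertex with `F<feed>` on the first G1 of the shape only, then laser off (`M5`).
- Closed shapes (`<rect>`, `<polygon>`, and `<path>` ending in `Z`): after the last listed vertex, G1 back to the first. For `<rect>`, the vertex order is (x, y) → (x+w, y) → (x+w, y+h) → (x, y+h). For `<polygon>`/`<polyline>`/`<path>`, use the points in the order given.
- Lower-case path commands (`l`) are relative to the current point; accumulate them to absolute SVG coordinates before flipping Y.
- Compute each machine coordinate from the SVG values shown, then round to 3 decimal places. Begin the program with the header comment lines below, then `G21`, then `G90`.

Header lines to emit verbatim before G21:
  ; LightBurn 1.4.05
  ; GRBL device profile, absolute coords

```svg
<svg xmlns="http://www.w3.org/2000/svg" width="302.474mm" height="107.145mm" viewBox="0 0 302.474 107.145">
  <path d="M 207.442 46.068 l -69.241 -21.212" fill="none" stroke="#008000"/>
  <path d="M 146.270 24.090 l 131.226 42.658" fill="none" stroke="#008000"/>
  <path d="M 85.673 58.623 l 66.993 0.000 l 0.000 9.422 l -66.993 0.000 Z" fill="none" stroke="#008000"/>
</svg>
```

; LightBurn 1.4.05
; GRBL device profile, absolute coords
G21
G90
G0 X207.442 Y61.077
M3 S831
G1 X138.201 Y82.289 F925
M5
G0 X146.270 Y83.055
M3 S831
G1 X277.496 Y40.397 F925
M5
G0 X85.673 Y48.522
M3 S831
G1 X152.666 Y48.522 F925
G1 X152.666 Y39.100
G1 X85.673 Y39.100
G1 X85.673 Y48.522
M5

viewBox `0 0 302.474 107.145` with mm width/height → 1 unit = 1 mm. Flip: y_m = 107.145 − y_svg.

**Shape 1** — `<path>` line segment, stroke `#008000` → cut (S831, F925). Machine vertices: (207.442,61.077) → (138.201,82.289). Open path.

**Shape 2** — `<path>` line segment, stroke `#008000` → cut (S831, F925). Machine vertices: (146.270,83.055) → (277.496,40.397). Open path.

**Shape 3** — `<path>` rectangle, stroke `#008000` → cut (S831, F925). Machine vertices: (85.673,48.522) → (152.666,48.522) → (152.666,39.100) → (85.673,39.100) → (85.673,48.522). Closed: final G1 returns to the first vertex.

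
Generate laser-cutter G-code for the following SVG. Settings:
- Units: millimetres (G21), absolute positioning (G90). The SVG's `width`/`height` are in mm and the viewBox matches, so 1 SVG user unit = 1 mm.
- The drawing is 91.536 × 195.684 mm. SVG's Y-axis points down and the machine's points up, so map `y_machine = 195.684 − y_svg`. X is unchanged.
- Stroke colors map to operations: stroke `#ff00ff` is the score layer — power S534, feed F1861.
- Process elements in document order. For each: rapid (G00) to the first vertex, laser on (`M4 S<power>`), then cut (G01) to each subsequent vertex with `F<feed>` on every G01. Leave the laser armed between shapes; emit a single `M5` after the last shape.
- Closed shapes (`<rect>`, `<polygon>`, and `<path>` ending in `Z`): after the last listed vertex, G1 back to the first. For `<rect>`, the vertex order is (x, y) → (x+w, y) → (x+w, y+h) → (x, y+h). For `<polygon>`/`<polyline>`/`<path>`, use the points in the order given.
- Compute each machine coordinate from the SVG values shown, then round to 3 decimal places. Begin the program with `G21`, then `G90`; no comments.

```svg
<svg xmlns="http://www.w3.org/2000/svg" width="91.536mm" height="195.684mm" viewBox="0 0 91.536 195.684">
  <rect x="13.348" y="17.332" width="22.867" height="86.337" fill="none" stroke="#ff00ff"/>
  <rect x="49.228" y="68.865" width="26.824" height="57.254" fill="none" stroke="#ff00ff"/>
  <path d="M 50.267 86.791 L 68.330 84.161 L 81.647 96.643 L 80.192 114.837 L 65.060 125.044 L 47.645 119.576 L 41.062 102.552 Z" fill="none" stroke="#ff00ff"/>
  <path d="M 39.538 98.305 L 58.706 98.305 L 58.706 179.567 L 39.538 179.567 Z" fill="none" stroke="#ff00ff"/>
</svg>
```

G21
G90
G00 X13.348 Y178.352
M4 S534
G01 X36.215 Y178.352 F1861
G01 X36.215 Y92.015 F1861
G01 X13.348 Y92.015 F1861
G01 X13.348 Y178.352 F1861
G00 X49.228 Y126.819
M4 S534
G01 X76.052 Y126.819 F1861
G01 X76.052 Y69.565 F1861
G01 X49.228 Y69.565 F1861
G01 X49.228 Y126.819 F1861
G00 X50.267 Y108.893
M4 S534
G01 X68.330 Y111.523 F1861
G01 X81.647 Y99.041 F1861
G01 X80.192 Y80.847 F1861
G01 X65.060 Y70.640 F1861
G01 X47.645 Y76.108 F1861
G01 X41.062 Y93.132 F1861
G01 X50.267 Y108.893 F1861
G00 X39.538 Y97.379
M4 S534
G01 X58.706 Y97.379 F1861
G01 X58.706 Y16.117 F1861
G01 X39.538 Y16.117 F1861
G01 X39.538 Y97.379 F1861
M5

viewBox `0 0 91.536 195.684` with mm width/height → 1 unit = 1 mm. Flip: y_m = 195.684 − y_svg.

**Shape 1** — `<rect>` rectangle, stroke `#ff00ff` → score (S534, F1861). Machine vertices: (13.348,178.352) → (36.215,178.352) → (36.215,92.015) → (13.348,92.015) → (13.348,178.352). Closed: final G1 returns to the first vertex.

**Shape 2** — `<rect>` rectangle, stroke `#ff00ff` → score (S534, F1861). Machine vertices: (49.228,126.819) → (76.052,126.819) → (76.052,69.565) → (49.228,69.565) → (49.228,126.819). Closed: final G1 returns to the first vertex.

**Shape 3** — `<path>` regular polygon, stroke `#ff00ff` → score (S534, F1861). Machine vertices: (50.267,108.893) → (68.330,111.523) → (81.647,99.041) → (80.192,80.847) → (65.060,70.640) → (47.645,76.108) → (41.062,93.132) → (50.267,108.893). Closed: final G1 returns to the first vertex.

**Shape 4** — `<path>` rectangle, stroke `#ff00ff` → score (S534, F1861). Machine vertices: (39.538,97.379) → (58.706,97.379) → (58.706,16.117) → (39.538,16.117) → (39.538,97.379). Closed: final G1 returns to the first vertex.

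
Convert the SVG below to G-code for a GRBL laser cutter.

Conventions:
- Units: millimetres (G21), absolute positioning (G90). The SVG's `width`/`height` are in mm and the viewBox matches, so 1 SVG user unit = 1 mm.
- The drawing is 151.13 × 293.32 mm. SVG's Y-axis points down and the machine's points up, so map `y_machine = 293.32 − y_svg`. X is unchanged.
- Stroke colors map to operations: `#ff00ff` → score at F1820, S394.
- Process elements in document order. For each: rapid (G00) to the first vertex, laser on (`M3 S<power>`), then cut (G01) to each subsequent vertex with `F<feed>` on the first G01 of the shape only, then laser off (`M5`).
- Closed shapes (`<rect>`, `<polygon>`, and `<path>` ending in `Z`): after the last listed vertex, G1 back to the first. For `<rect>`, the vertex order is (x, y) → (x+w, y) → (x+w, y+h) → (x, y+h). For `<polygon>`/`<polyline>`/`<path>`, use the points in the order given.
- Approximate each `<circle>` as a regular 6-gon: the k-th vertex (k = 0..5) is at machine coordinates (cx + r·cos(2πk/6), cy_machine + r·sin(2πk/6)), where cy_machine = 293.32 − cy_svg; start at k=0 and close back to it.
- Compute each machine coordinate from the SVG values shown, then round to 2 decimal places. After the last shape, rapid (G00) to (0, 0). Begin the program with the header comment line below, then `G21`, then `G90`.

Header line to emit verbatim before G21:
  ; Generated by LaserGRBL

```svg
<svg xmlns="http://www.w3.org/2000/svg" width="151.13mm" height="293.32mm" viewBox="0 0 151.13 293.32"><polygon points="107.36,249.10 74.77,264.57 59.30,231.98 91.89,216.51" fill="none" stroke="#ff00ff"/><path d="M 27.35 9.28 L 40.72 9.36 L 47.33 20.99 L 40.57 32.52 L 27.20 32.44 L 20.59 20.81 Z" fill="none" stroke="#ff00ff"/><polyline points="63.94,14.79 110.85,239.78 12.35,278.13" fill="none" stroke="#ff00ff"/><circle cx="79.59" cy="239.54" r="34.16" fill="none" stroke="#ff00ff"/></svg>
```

; Generated by LaserGRBL
G21
G90
G00 X107.36 Y44.22
M3 S394
G01 X74.77 Y28.75 F1820
G01 X59.30 Y61.34
G01 X91.89 Y76.81
G01 X107.36 Y44.22
M5
G00 X27.35 Y284.04
M3 S394
G01 X40.72 Y283.96 F1820
G01 X47.33 Y272.33
G01 X40.57 Y260.80
G01 X27.20 Y260.88
G01 X20.59 Y272.51
G01 X27.35 Y284.04
M5
G00 X63.94 Y278.53
M3 S394
G01 X110.85 Y53.54 F1820
G01 X12.35 Y15.19
M5
G00 X113.75 Y53.78
M3 S394
G01 X96.67 Y83.36 F1820
G01 X62.51 Y83.36
G01 X45.43 Y53.78
G01 X62.51 Y24.20
G01 X96.67 Y24.20
G01 X113.75 Y53.78
M5
G00 X0.00 Y0.00

Since the viewBox matches the mm dimensions, user units are millimetres directly. The only transform is the Y-flip y_m = 293.32 − y_svg.

Shape 1 is a regular polygon drawn with `<polygon>`. Its stroke #ff00ff means score at S394, F1820. After flipping Y the toolpath is (107.36,44.22) → (74.77,28.75) → (59.30,61.34) → (91.89,76.81) → (107.36,44.22), returning to the start.

Shape 2 is a regular polygon drawn with `<path>`. Its stroke #ff00ff means score at S394, F1820. After flipping Y the toolpath is (27.35,284.04) → (40.72,283.96) → (47.33,272.33) → (40.57,260.80) → (27.20,260.88) → (20.59,272.51) → (27.35,284.04), returning to the start.

Shape 3 is a open polyline drawn with `<polyline>`. Its stroke #ff00ff means score at S394, F1820. After flipping Y the toolpath is (63.94,278.53) → (110.85,53.54) → (12.35,15.19).

Shape 4 is a circle drawn with `<circle>`. Its stroke #ff00ff means score at S394, F1820. After flipping Y the toolpath is (113.75,53.78) → (96.67,83.36) → (62.51,83.36) → (45.43,53.78) → (62.51,24.20) → (96.67,24.20) → (113.75,53.78), returning to the start.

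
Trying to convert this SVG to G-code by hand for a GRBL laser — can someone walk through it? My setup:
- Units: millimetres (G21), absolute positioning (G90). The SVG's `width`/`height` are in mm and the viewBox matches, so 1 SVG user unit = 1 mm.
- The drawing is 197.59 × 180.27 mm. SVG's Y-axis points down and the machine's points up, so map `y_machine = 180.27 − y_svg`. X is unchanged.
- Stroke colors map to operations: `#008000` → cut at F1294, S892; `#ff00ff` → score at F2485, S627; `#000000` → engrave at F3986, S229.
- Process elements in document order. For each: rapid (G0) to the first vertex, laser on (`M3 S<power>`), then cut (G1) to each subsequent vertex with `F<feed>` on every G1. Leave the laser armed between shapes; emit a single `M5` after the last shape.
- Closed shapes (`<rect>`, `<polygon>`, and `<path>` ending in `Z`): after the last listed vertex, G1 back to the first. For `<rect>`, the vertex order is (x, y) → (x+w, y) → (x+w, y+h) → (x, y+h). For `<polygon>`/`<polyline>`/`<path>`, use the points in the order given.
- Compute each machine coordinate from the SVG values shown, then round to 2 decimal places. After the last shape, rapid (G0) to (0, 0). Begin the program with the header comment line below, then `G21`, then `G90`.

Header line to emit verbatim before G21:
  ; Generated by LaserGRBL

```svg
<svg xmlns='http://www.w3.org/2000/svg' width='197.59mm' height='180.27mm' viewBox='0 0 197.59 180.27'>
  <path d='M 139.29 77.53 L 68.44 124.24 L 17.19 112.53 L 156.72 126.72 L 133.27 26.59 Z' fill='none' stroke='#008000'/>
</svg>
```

; Generated by LaserGRBL
G21
G90
G0 X139.29 Y102.74
M3 S892
G1 X68.44 Y56.03 F1294
G1 X17.19 Y67.74 F1294
G1 X156.72 Y53.55 F1294
G1 X133.27 Y153.68 F1294
G1 X139.29 Y102.74 F1294
M5
G0 X0.00 Y0.00

1 u = 1 mm; y_m = 180.27 − y.

[1] `<path>` closed polygon, #008000→cut S892 F1294: (139.29,102.74) → (68.44,56.03) → (17.19,67.74) → (156.72,53.55) → (133.27,153.68) → (139.29,102.74) (closed)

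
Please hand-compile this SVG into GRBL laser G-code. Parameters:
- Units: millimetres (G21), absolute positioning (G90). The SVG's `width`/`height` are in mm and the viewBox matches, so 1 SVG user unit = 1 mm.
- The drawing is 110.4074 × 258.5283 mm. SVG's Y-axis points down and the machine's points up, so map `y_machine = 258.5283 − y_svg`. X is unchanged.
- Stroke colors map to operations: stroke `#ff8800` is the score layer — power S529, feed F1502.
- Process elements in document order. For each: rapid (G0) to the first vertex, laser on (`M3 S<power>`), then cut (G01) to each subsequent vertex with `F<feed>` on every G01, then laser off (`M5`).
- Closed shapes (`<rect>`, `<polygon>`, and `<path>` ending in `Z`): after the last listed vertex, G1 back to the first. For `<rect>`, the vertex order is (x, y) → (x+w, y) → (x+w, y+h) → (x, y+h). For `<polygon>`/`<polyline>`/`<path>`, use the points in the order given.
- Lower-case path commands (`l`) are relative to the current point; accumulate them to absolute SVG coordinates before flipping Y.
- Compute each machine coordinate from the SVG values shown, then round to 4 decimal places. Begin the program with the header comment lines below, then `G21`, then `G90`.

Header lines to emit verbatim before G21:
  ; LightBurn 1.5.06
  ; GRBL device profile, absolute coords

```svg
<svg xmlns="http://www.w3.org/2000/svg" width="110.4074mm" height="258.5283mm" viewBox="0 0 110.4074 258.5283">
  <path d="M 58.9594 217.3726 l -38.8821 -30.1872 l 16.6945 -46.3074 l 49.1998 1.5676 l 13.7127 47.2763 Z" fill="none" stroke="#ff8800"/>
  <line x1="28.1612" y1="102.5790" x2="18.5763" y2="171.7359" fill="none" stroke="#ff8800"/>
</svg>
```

; LightBurn 1.5.06
; GRBL device profile, absolute coords
G21
G90
G0 X58.9594 Y41.1557
M3 S529
G01 X20.0773 Y71.3429 F1502
G01 X36.7718 Y117.6503 F1502
G01 X85.9716 Y116.0827 F1502
G01 X99.6843 Y68.8064 F1502
G01 X58.9594 Y41.1557 F1502
M5
G0 X28.1612 Y155.9493
M3 S529
G01 X18.5763 Y86.7924 F1502
M5

Since the viewBox matches the mm dimensions, user units are millimetres directly. The only transform is the Y-flip y_m = 258.5283 − y_svg.

Shape 1 is a regular polygon drawn with `<path>`. Its stroke #ff8800 means score at S529, F1502. After flipping Y the toolpath is (58.9594,41.1557) → (20.0773,71.3429) → (36.7718,117.6503) → (85.9716,116.0827) → (99.6843,68.8064) → (58.9594,41.1557), returning to the start.

Shape 2 is a line segment drawn with `<line>`. Its stroke #ff8800 means score at S529, F1502. After flipping Y the toolpath is (28.1612,155.9493) → (18.5763,86.7924).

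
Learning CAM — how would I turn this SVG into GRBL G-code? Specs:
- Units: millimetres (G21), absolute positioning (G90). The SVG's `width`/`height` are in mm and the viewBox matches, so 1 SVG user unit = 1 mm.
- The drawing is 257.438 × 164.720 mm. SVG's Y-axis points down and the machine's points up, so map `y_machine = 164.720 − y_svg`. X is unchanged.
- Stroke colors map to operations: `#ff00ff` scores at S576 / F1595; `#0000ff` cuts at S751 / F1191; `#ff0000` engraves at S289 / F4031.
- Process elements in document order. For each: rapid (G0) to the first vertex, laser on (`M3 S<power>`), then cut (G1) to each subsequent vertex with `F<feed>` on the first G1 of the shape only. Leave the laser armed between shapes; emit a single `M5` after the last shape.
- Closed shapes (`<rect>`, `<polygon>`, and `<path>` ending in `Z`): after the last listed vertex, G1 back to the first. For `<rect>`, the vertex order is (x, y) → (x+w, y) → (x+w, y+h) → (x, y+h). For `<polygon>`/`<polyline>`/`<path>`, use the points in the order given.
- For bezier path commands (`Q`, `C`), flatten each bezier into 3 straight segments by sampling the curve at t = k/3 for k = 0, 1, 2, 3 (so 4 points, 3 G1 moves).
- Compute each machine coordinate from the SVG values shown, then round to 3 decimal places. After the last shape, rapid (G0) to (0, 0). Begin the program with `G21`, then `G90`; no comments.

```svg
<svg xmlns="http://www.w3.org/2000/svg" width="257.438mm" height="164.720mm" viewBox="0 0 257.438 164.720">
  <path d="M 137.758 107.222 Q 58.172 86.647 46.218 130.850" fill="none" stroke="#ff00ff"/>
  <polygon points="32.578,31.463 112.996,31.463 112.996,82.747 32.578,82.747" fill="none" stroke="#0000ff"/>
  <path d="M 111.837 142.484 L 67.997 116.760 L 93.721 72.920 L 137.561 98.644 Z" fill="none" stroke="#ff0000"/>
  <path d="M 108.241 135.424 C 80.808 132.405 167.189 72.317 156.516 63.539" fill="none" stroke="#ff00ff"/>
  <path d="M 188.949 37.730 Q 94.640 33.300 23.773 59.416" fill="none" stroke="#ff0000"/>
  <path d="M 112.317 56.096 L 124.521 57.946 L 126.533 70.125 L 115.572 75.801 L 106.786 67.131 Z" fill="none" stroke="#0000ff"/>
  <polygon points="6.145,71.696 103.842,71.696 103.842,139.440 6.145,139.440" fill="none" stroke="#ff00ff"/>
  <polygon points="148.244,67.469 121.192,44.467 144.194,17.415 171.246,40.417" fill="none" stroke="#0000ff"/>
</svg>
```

Since the viewBox matches the mm dimensions, user units are millimetres directly. The only transform is the Y-flip y_m = 164.720 − y_svg.

Shape 1 is a quadratic bezier drawn with `<path>`. Its stroke #ff00ff means score at S576, F1595. After flipping Y the toolpath is (137.758,57.498) → (92.215,64.017) → (61.702,56.141) → (46.218,33.870).

Shape 2 is a rectangle drawn with `<polygon>`. Its stroke #0000ff means cut at S751, F1191. After flipping Y the toolpath is (32.578,133.257) → (112.996,133.257) → (112.996,81.973) → (32.578,81.973) → (32.578,133.257), returning to the start.

Shape 3 is a regular polygon drawn with `<path>`. Its stroke #ff0000 means engrave at S289, F4031. After flipping Y the toolpath is (111.837,22.236) → (67.997,47.960) → (93.721,91.800) → (137.561,66.076) → (111.837,22.236), returning to the start.

Shape 4 is a cubic bezier drawn with `<path>`. Its stroke #ff00ff means score at S576, F1595. After flipping Y the toolpath is (108.241,29.296) → (110.936,47.324) → (142.648,79.314) → (156.516,101.181).

Shape 5 is a quadratic bezier drawn with `<path>`. Its stroke #ff0000 means engrave at S289, F4031. After flipping Y the toolpath is (188.949,126.990) → (128.681,126.549) → (73.622,119.321) → (23.773,105.304).

Shape 6 is a regular polygon drawn with `<path>`. Its stroke #0000ff means cut at S751, F1191. After flipping Y the toolpath is (112.317,108.624) → (124.521,106.774) → (126.533,94.595) → (115.572,88.919) → (106.786,97.589) → (112.317,108.624), returning to the start.

Shape 7 is a rectangle drawn with `<polygon>`. Its stroke #ff00ff means score at S576, F1595. After flipping Y the toolpath is (6.145,93.024) → (103.842,93.024) → (103.842,25.280) → (6.145,25.280) → (6.145,93.024), returning to the start.

Shape 8 is a regular polygon drawn with `<polygon>`. Its stroke #0000ff means cut at S751, F1191. After flipping Y the toolpath is (148.244,97.251) → (121.192,120.253) → (144.194,147.305) → (171.246,124.303) → (148.244,97.251), returning to the start.

G21
G90
G0 X137.758 Y57.498
M3 S576
G1 X92.215 Y64.017 F1595
G1 X61.702 Y56.141
G1 X46.218 Y33.870
G0 X32.578 Y133.257
M3 S751
G1 X112.996 Y133.257 F1191
G1 X112.996 Y81.973
G1 X32.578 Y81.973
G1 X32.578 Y133.257
G0 X111.837 Y22.236
M3 S289
G1 X67.997 Y47.960 F4031
G1 X93.721 Y91.800
G1 X137.561 Y66.076
G1 X111.837 Y22.236
G0 X108.241 Y29.296
M3 S576
G1 X110.936 Y47.324 F1595
G1 X142.648 Y79.314
G1 X156.516 Y101.181
G0 X188.949 Y126.990
M3 S289
G1 X128.681 Y126.549 F4031
G1 X73.622 Y119.321
G1 X23.773 Y105.304
G0 X112.317 Y108.624
M3 S751
G1 X124.521 Y106.774 F1191
G1 X126.533 Y94.595
G1 X115.572 Y88.919
G1 X106.786 Y97.589
G1 X112.317 Y108.624
G0 X6.145 Y93.024
M3 S576
G1 X103.842 Y93.024 F1595
G1 X103.842 Y25.280
G1 X6.145 Y25.280
G1 X6.145 Y93.024
G0 X148.244 Y97.251
M3 S751
G1 X121.192 Y120.253 F1191
G1 X144.194 Y147.305
G1 X171.246 Y124.303
G1 X148.244 Y97.251
M5
G0 X0.000 Y0.000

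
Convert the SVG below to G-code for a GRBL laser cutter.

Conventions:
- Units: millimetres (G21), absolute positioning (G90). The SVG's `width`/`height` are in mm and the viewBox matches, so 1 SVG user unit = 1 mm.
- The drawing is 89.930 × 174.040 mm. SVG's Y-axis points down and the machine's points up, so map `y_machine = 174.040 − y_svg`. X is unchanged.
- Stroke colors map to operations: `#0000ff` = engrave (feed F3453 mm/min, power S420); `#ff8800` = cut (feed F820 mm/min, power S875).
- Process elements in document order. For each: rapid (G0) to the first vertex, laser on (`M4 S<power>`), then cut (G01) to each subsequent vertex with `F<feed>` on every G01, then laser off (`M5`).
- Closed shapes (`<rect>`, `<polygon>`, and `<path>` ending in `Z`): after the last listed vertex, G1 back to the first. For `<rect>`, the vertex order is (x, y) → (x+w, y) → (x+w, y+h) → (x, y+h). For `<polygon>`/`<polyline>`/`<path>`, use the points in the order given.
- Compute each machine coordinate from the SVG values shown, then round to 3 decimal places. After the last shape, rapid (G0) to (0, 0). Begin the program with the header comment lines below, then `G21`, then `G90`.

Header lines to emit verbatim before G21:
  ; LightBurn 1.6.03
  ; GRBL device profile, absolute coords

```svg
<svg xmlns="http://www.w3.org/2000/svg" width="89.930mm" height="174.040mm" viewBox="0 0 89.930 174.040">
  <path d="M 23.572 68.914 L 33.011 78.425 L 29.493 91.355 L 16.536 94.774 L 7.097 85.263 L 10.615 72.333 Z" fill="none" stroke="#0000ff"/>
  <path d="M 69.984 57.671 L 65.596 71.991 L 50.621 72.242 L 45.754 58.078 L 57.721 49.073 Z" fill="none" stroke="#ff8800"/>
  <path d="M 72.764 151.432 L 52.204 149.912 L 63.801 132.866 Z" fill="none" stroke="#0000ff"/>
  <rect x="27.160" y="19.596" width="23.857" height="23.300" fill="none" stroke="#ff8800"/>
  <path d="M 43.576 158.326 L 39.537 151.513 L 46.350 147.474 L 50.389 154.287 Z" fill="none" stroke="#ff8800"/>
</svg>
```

viewBox `0 0 89.930 174.040` with mm width/height → 1 unit = 1 mm. Flip: y_m = 174.040 − y_svg.

**Shape 1** — `<path>` regular polygon, stroke `#0000ff` → engrave (S420, F3453). Machine vertices: (23.572,105.126) → (33.011,95.615) → (29.493,82.685) → (16.536,79.266) → (7.097,88.777) → (10.615,101.707) → (23.572,105.126). Closed: final G1 returns to the first vertex.

**Shape 2** — `<path>` regular polygon, stroke `#ff8800` → cut (S875, F820). Machine vertices: (69.984,116.369) → (65.596,102.049) → (50.621,101.798) → (45.754,115.962) → (57.721,124.967) → (69.984,116.369). Closed: final G1 returns to the first vertex.

**Shape 3** — `<path>` regular polygon, stroke `#0000ff` → engrave (S420, F3453). Machine vertices: (72.764,22.608) → (52.204,24.128) → (63.801,41.174) → (72.764,22.608). Closed: final G1 returns to the first vertex.

**Shape 4** — `<rect>` rectangle, stroke `#ff8800` → cut (S875, F820). Machine vertices: (27.160,154.444) → (51.017,154.444) → (51.017,131.144) → (27.160,131.144) → (27.160,154.444). Closed: final G1 returns to the first vertex.

**Shape 5** — `<path>` regular polygon, stroke `#ff8800` → cut (S875, F820). Machine vertices: (43.576,15.714) → (39.537,22.527) → (46.350,26.566) → (50.389,19.753) → (43.576,15.714). Closed: final G1 returns to the first vertex.

; LightBurn 1.6.03
; GRBL device profile, absolute coords
G21
G90
G0 X23.572 Y105.126
M4 S420
G01 X33.011 Y95.615 F3453
G01 X29.493 Y82.685 F3453
G01 X16.536 Y79.266 F3453
G01 X7.097 Y88.777 F3453
G01 X10.615 Y101.707 F3453
G01 X23.572 Y105.126 F3453
M5
G0 X69.984 Y116.369
M4 S875
G01 X65.596 Y102.049 F820
G01 X50.621 Y101.798 F820
G01 X45.754 Y115.962 F820
G01 X57.721 Y124.967 F820
G01 X69.984 Y116.369 F820
M5
G0 X72.764 Y22.608
M4 S420
G01 X52.204 Y24.128 F3453
G01 X63.801 Y41.174 F3453
G01 X72.764 Y22.608 F3453
M5
G0 X27.160 Y154.444
M4 S875
G01 X51.017 Y154.444 F820
G01 X51.017 Y131.144 F820
G01 X27.160 Y131.144 F820
G01 X27.160 Y154.444 F820
M5
G0 X43.576 Y15.714
M4 S875
G01 X39.537 Y22.527 F820
G01 X46.350 Y26.566 F820
G01 X50.389 Y19.753 F820
G01 X43.576 Y15.714 F820
M5
G0 X0.000 Y0.000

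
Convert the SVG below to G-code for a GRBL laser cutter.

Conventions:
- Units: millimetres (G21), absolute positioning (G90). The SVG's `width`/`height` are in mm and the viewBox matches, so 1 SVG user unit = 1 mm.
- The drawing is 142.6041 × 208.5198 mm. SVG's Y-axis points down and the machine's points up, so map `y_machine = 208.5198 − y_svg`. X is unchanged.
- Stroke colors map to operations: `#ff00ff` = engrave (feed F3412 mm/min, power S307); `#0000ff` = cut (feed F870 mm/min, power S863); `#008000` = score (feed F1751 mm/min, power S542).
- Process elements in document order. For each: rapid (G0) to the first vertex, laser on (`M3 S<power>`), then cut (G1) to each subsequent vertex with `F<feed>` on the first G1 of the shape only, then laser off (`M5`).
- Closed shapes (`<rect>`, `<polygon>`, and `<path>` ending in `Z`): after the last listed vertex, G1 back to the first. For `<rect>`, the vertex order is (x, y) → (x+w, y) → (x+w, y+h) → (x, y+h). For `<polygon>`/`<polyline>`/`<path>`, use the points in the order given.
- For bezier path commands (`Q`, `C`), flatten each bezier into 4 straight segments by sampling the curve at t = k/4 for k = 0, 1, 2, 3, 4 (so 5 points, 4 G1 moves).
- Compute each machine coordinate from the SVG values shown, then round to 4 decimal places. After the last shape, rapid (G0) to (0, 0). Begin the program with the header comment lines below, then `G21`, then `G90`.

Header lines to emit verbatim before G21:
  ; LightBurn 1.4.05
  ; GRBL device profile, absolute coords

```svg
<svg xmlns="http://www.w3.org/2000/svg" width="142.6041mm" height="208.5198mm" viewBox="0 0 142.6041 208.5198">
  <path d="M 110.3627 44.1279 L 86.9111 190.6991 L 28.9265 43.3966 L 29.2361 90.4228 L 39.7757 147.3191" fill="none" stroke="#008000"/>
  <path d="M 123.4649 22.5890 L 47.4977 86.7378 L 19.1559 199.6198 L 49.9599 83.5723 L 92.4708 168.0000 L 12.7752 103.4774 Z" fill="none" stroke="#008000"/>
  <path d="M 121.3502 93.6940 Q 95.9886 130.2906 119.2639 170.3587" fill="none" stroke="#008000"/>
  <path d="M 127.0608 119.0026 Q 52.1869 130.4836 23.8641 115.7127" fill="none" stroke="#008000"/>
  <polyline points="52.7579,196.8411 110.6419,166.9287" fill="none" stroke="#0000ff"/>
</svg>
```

1 u = 1 mm; y_m = 208.5198 − y.

[1] `<path>` open polyline, #008000→score S542 F1751: (110.3627,164.3919) → (86.9111,17.8207) → (28.9265,165.1232) → (29.2361,118.0970) → (39.7757,61.2007)

[2] `<path>` closed polygon, #008000→score S542 F1751: (123.4649,185.9308) → (47.4977,121.7820) → (19.1559,8.9000) → (49.9599,124.9475) → (92.4708,40.5198) → (12.7752,105.0424) → (123.4649,185.9308) (closed)

[3] `<path>` quadratic bezier, #008000→score S542 F1751: (121.3502,114.8258) → (111.7092,96.3105) → (108.1478,77.3613) → (110.6661,57.9782) → (119.2639,38.1611)

[4] `<path>` quadratic bezier, #008000→score S542 F1751: (127.0608,89.5172) → (92.5333,85.4174) → (63.8247,84.5992) → (40.9349,87.0624) → (23.8641,92.8071)

[5] `<polyline>` line segment, #0000ff→cut S863 F870: (52.7579,11.6787) → (110.6419,41.5911)

; LightBurn 1.4.05
; GRBL device profile, absolute coords
G21
G90
G0 X110.3627 Y164.3919
M3 S542
G1 X86.9111 Y17.8207 F1751
G1 X28.9265 Y165.1232
G1 X29.2361 Y118.0970
G1 X39.7757 Y61.2007
M5
G0 X123.4649 Y185.9308
M3 S542
G1 X47.4977 Y121.7820 F1751
G1 X19.1559 Y8.9000
G1 X49.9599 Y124.9475
G1 X92.4708 Y40.5198
G1 X12.7752 Y105.0424
G1 X123.4649 Y185.9308
M5
G0 X121.3502 Y114.8258
M3 S542
G1 X111.7092 Y96.3105 F1751
G1 X108.1478 Y77.3613
G1 X110.6661 Y57.9782
G1 X119.2639 Y38.1611
M5
G0 X127.0608 Y89.5172
M3 S542
G1 X92.5333 Y85.4174 F1751
G1 X63.8247 Y84.5992
G1 X40.9349 Y87.0624
G1 X23.8641 Y92.8071
M5
G0 X52.7579 Y11.6787
M3 S863
G1 X110.6419 Y41.5911 F870
M5
G0 X0.0000 Y0.0000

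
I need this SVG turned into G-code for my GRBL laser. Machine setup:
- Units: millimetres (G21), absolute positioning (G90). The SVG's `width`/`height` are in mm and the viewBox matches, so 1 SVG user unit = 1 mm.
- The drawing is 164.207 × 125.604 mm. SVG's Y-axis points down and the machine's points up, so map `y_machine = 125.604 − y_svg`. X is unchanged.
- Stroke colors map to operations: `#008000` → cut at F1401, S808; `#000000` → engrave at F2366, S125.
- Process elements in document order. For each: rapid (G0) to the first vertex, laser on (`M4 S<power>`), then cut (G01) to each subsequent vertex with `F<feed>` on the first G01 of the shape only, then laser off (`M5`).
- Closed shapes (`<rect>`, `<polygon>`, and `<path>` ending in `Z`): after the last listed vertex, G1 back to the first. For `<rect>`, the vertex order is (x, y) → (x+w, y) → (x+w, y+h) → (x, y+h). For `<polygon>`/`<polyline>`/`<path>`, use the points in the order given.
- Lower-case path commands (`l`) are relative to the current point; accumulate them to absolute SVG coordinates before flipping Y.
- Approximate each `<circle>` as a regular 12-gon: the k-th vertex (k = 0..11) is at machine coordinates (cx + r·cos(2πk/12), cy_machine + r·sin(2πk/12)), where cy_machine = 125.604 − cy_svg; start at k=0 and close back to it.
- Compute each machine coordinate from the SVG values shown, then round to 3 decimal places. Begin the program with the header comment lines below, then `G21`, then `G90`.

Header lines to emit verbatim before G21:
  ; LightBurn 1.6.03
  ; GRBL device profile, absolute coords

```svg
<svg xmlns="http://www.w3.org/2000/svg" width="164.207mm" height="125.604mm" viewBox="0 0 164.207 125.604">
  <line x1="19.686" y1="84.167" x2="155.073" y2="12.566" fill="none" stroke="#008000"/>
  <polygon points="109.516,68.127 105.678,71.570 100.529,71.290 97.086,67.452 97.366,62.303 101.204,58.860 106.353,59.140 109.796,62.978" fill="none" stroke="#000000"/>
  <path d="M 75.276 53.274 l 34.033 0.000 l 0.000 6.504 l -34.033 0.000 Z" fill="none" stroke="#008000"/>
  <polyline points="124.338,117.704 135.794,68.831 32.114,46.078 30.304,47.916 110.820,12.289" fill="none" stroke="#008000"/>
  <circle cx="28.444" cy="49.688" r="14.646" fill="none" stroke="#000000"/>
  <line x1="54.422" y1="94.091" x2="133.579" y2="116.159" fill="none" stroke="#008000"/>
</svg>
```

viewBox `0 0 164.207 125.604` with mm width/height → 1 unit = 1 mm. Flip: y_m = 125.604 − y_svg.

**Shape 1** — `<line>` line segment, stroke `#008000` → cut (S808, F1401). Machine vertices: (19.686,41.437) → (155.073,113.038). Open path.

**Shape 2** — `<polygon>` regular polygon, stroke `#000000` → engrave (S125, F2366). Machine vertices: (109.516,57.477) → (105.678,54.034) → (100.529,54.314) → (97.086,58.152) → (97.366,63.301) → (101.204,66.744) → (106.353,66.464) → (109.796,62.626) → (109.516,57.477). Closed: final G1 returns to the first vertex.

**Shape 3** — `<path>` rectangle, stroke `#008000` → cut (S808, F1401). Machine vertices: (75.276,72.330) → (109.309,72.330) → (109.309,65.826) → (75.276,65.826) → (75.276,72.330). Closed: final G1 returns to the first vertex.

**Shape 4** — `<polyline>` open polyline, stroke `#008000` → cut (S808, F1401). Machine vertices: (124.338,7.900) → (135.794,56.773) → (32.114,79.526) → (30.304,77.688) → (110.820,113.315). Open path.

**Shape 5** — `<circle>` circle, stroke `#000000` → engrave (S125, F2366). Machine vertices: (43.090,75.916) → (41.128,83.239) → (35.767,88.600) → (28.444,90.562) → (21.121,88.600) → (15.760,83.239) → (13.798,75.916) → (15.760,68.593) → (21.121,63.232) → (28.444,61.270) → (35.767,63.232) → (41.128,68.593) → (43.090,75.916). Closed: final G1 returns to the first vertex.

**Shape 6** — `<line>` line segment, stroke `#008000` → cut (S808, F1401). Machine vertices: (54.422,31.513) → (133.579,9.445). Open path.

; LightBurn 1.6.03
; GRBL device profile, absolute coords
G21
G90
G0 X19.686 Y41.437
M4 S808
G01 X155.073 Y113.038 F1401
M5
G0 X109.516 Y57.477
M4 S125
G01 X105.678 Y54.034 F2366
G01 X100.529 Y54.314
G01 X97.086 Y58.152
G01 X97.366 Y63.301
G01 X101.204 Y66.744
G01 X106.353 Y66.464
G01 X109.796 Y62.626
G01 X109.516 Y57.477
M5
G0 X75.276 Y72.330
M4 S808
G01 X109.309 Y72.330 F1401
G01 X109.309 Y65.826
G01 X75.276 Y65.826
G01 X75.276 Y72.330
M5
G0 X124.338 Y7.900
M4 S808
G01 X135.794 Y56.773 F1401
G01 X32.114 Y79.526
G01 X30.304 Y77.688
G01 X110.820 Y113.315
M5
G0 X43.090 Y75.916
M4 S125
G01 X41.128 Y83.239 F2366
G01 X35.767 Y88.600
G01 X28.444 Y90.562
G01 X21.121 Y88.600
G01 X15.760 Y83.239
G01 X13.798 Y75.916
G01 X15.760 Y68.593
G01 X21.121 Y63.232
G01 X28.444 Y61.270
G01 X35.767 Y63.232
G01 X41.128 Y68.593
G01 X43.090 Y75.916
M5
G0 X54.422 Y31.513
M4 S808
G01 X133.579 Y9.445 F1401
M5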